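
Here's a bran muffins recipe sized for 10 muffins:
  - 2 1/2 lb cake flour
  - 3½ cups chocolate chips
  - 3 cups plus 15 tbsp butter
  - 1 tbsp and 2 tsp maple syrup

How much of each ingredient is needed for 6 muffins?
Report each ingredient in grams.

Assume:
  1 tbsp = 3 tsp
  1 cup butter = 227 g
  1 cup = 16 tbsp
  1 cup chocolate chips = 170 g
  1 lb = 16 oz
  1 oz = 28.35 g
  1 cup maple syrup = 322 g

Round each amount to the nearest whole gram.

cake flour: 680 g; chocolate chips: 357 g; butter: 536 g; maple syrup: 20 g

Scaling factor: 6/10 = 3/5 = 0.6.
cake flour: 2.5 lb × 3/5 × 16 oz/lb × 28.35 g/oz ≈ 680 g
chocolate chips: 3.5 cup × 3/5 × 170 g/cup = 357 g
butter: (3 cup + 15 tbsp = 3.9375 cup) × 3/5 × 227 g/cup ≈ 536 g
maple syrup: (1 tbsp + 2 tsp = 5/3 tbsp) × 3/5 ÷ 16 tbsp/cup × 322 g/cup ≈ 20 g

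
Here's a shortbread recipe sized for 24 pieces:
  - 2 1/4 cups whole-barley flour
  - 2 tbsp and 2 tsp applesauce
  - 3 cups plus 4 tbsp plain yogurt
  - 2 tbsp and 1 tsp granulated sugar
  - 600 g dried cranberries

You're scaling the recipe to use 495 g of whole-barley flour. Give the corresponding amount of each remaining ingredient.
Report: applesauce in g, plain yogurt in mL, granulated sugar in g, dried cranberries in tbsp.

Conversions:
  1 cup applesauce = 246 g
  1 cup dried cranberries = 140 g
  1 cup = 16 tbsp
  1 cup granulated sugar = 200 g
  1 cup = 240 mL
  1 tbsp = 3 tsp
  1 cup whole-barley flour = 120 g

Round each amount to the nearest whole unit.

applesauce: 75 g; plain yogurt: 1430 mL; granulated sugar: 53 g; dried cranberries: 126 tbsp

The original recipe has 270 g of whole-barley flour, so the scaling factor is 495 ÷ 270 = 11/6.
applesauce: (2 tbsp + 2 tsp = 8/3 tbsp) × 11/6 ÷ 16 tbsp/cup × 246 g/cup ≈ 75 g
plain yogurt: (3 cup + 4 tbsp = 3.25 cup) × 11/6 × 240 mL/cup = 1430 mL
granulated sugar: (2 tbsp + 1 tsp = 7/3 tbsp) × 11/6 ÷ 16 tbsp/cup × 200 g/cup ≈ 53 g
dried cranberries: 600 g × 11/6 ÷ 140 g/cup × 16 tbsp/cup ≈ 126 tbsp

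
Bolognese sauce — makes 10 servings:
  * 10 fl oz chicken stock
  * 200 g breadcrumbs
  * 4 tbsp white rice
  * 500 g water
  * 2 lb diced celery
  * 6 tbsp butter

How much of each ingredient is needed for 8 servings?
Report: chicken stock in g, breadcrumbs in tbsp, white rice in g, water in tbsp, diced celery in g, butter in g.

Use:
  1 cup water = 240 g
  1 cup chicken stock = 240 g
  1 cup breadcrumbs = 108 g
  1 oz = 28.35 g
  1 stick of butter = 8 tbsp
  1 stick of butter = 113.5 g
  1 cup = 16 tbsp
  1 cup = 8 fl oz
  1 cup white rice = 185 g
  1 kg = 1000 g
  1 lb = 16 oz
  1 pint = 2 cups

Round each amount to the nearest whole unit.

Scaling factor: 8/10 = 4/5 = 0.8.
chicken stock: 10 fl oz × 4/5 ÷ 8 fl oz/cup × 240 g/cup = 240 g
breadcrumbs: 200 g × 4/5 ÷ 108 g/cup × 16 tbsp/cup ≈ 24 tbsp
white rice: 4 tbsp × 4/5 ÷ 16 tbsp/cup × 185 g/cup = 37 g
water: 500 g × 4/5 ÷ 240 g/cup × 16 tbsp/cup ≈ 27 tbsp
diced celery: 2 lb × 4/5 × 16 oz/lb × 28.35 g/oz ≈ 726 g
butter: 6 tbsp × 4/5 ÷ 8 tbsp/stick × 113.5 g/stick ≈ 68 g

chicken stock: 240 g; breadcrumbs: 24 tbsp; white rice: 37 g; water: 27 tbsp; diced celery: 726 g; butter: 68 g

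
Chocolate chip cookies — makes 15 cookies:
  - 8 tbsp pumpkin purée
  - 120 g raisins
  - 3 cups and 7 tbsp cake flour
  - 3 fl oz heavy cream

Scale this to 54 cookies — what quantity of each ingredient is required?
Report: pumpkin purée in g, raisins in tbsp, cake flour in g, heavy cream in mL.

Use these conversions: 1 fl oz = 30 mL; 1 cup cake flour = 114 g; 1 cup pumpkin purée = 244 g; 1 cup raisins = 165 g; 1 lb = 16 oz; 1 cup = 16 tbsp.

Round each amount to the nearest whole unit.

pumpkin purée: 439 g; raisins: 42 tbsp; cake flour: 1411 g; heavy cream: 324 mL

Scaling factor: 54/15 = 18/5 = 3.6.
pumpkin purée: 8 tbsp × 18/5 ÷ 16 tbsp/cup × 244 g/cup ≈ 439 g
raisins: 120 g × 18/5 ÷ 165 g/cup × 16 tbsp/cup ≈ 42 tbsp
cake flour: (3 cup + 7 tbsp = 3.4375 cup) × 18/5 × 114 g/cup ≈ 1411 g
heavy cream: 3 fl oz × 18/5 × 30 mL/fl oz = 324 mL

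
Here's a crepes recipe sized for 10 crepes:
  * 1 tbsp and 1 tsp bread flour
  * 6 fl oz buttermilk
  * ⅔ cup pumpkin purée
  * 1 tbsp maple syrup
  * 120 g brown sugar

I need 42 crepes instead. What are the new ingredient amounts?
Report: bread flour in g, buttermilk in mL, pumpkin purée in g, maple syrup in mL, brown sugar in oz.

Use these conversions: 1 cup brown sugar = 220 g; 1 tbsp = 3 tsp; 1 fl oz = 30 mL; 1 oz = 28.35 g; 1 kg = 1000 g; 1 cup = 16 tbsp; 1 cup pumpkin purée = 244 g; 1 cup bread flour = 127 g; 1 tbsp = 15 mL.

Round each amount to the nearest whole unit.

bread flour: 44 g; buttermilk: 756 mL; pumpkin purée: 683 g; maple syrup: 63 mL; brown sugar: 18 oz

Scaling factor: 42/10 = 21/5 = 4.2.
bread flour: (1 tbsp + 1 tsp = 4/3 tbsp) × 21/5 ÷ 16 tbsp/cup × 127 g/cup ≈ 44 g
buttermilk: 6 fl oz × 21/5 × 30 mL/fl oz = 756 mL
pumpkin purée: 2/3 cup × 21/5 × 244 g/cup ≈ 683 g
maple syrup: 1 tbsp × 21/5 × 15 mL/tbsp = 63 mL
brown sugar: 120 g × 21/5 ÷ 28.35 g/oz ≈ 18 oz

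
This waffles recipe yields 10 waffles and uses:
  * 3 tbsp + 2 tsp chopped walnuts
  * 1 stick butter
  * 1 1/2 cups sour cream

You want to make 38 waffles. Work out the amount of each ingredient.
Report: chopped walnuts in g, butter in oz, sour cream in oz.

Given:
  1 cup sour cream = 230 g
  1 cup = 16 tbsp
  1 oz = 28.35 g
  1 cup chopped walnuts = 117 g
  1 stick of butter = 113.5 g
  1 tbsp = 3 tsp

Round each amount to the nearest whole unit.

Scaling factor: 38/10 = 19/5 = 3.8.
chopped walnuts: (3 tbsp + 2 tsp = 11/3 tbsp) × 19/5 ÷ 16 tbsp/cup × 117 g/cup ≈ 102 g
butter: 1 stick × 19/5 × 113.5 g/stick ÷ 28.35 g/oz ≈ 15 oz
sour cream: 1.5 cup × 19/5 × 230 g/cup ÷ 28.35 g/oz ≈ 46 oz

chopped walnuts: 102 g; butter: 15 oz; sour cream: 46 oz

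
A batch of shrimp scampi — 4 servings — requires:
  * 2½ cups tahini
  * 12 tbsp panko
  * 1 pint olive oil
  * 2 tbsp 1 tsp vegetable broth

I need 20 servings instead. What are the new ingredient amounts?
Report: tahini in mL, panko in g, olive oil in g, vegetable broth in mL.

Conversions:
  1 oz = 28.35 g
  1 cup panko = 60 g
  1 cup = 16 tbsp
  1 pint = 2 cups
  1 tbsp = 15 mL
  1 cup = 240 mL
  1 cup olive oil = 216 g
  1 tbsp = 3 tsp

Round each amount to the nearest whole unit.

tahini: 3000 mL; panko: 225 g; olive oil: 2160 g; vegetable broth: 175 mL

Scaling factor: 20/4 = 5.
tahini: 2.5 cup × 5 × 240 mL/cup = 3000 mL
panko: 12 tbsp × 5 ÷ 16 tbsp/cup × 60 g/cup = 225 g
olive oil: 1 pint × 5 × 2 cup/pint × 216 g/cup = 2160 g
vegetable broth: (2 tbsp + 1 tsp = 7/3 tbsp) × 5 × 15 mL/tbsp = 175 mL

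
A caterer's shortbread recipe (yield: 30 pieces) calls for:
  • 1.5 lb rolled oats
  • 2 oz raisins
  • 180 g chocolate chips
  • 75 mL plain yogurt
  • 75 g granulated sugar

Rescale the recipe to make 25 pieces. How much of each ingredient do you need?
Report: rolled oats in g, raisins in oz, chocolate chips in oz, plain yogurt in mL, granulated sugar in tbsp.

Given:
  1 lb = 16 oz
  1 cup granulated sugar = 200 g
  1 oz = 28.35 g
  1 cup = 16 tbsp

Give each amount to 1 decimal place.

rolled oats: 567.0 g; raisins: 1.7 oz; chocolate chips: 5.3 oz; plain yogurt: 62.5 mL; granulated sugar: 5.0 tbsp

Scaling factor: 25/30 = 5/6.
rolled oats: 1.5 lb × 5/6 × 16 oz/lb × 28.35 g/oz = 567.0 g
raisins: 2 oz × 5/6 ≈ 1.7 oz
chocolate chips: 180 g × 5/6 ÷ 28.35 g/oz ≈ 5.3 oz
plain yogurt: 75 mL × 5/6 = 62.5 mL
granulated sugar: 75 g × 5/6 ÷ 200 g/cup × 16 tbsp/cup = 5.0 tbsp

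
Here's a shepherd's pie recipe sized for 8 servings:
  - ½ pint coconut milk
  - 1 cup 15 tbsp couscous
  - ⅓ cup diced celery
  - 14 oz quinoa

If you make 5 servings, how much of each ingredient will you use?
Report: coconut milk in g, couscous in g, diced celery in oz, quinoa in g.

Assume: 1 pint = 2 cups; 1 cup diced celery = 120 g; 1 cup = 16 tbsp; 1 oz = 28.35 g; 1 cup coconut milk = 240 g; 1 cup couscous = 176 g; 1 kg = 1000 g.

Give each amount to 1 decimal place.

Scaling factor: 5/8 = 0.625.
coconut milk: 0.5 pint × 5/8 × 2 cup/pint × 240 g/cup = 150.0 g
couscous: (1 cup + 15 tbsp = 1.9375 cup) × 5/8 × 176 g/cup ≈ 213.1 g
diced celery: 1/3 cup × 5/8 × 120 g/cup ÷ 28.35 g/oz ≈ 0.9 oz
quinoa: 14 oz × 5/8 × 28.35 g/oz ≈ 248.1 g

coconut milk: 150.0 g; couscous: 213.1 g; diced celery: 0.9 oz; quinoa: 248.1 g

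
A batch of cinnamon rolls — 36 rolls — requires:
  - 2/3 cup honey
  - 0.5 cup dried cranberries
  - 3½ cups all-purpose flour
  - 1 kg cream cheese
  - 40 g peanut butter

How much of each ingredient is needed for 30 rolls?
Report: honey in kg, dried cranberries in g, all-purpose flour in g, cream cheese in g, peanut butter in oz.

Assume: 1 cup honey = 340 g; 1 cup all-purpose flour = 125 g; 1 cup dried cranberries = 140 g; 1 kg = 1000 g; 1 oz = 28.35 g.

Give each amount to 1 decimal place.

honey: 0.2 kg; dried cranberries: 58.3 g; all-purpose flour: 364.6 g; cream cheese: 833.3 g; peanut butter: 1.2 oz

Scaling factor: 30/36 = 5/6.
honey: 2/3 cup × 5/6 × 340 g/cup ÷ 1000 g/kg ≈ 0.2 kg
dried cranberries: 0.5 cup × 5/6 × 140 g/cup ≈ 58.3 g
all-purpose flour: 3.5 cup × 5/6 × 125 g/cup ≈ 364.6 g
cream cheese: 1 kg × 5/6 × 1000 g/kg ≈ 833.3 g
peanut butter: 40 g × 5/6 ÷ 28.35 g/oz ≈ 1.2 oz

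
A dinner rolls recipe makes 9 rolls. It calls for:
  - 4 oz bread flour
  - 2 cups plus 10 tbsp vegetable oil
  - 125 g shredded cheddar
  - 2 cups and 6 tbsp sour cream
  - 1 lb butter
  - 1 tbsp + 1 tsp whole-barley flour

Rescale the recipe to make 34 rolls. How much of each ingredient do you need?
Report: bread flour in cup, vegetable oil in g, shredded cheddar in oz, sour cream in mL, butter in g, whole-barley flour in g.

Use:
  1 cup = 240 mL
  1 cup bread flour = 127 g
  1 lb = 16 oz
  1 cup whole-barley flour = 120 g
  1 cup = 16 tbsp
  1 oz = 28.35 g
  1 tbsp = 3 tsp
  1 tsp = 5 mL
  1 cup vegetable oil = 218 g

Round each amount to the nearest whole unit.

Scaling factor: 34/9.
bread flour: 4 oz × 34/9 × 28.35 g/oz ÷ 127 g/cup ≈ 3 cup
vegetable oil: (2 cup + 10 tbsp = 2.625 cup) × 34/9 × 218 g/cup ≈ 2162 g
shredded cheddar: 125 g × 34/9 ÷ 28.35 g/oz ≈ 17 oz
sour cream: (2 cup + 6 tbsp = 2.375 cup) × 34/9 × 240 mL/cup ≈ 2153 mL
butter: 1 lb × 34/9 × 16 oz/lb × 28.35 g/oz ≈ 1714 g
whole-barley flour: (1 tbsp + 1 tsp = 4/3 tbsp) × 34/9 ÷ 16 tbsp/cup × 120 g/cup ≈ 38 g

bread flour: 3 cup; vegetable oil: 2162 g; shredded cheddar: 17 oz; sour cream: 2153 mL; butter: 1714 g; whole-barley flour: 38 g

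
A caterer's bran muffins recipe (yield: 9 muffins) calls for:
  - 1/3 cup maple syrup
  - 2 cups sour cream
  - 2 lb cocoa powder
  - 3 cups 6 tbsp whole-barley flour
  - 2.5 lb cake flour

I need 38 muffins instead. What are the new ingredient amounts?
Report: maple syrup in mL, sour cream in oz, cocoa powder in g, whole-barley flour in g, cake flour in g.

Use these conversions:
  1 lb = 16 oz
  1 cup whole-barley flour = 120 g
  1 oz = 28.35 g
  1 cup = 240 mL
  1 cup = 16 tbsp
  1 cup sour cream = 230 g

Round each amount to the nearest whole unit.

maple syrup: 338 mL; sour cream: 69 oz; cocoa powder: 3830 g; whole-barley flour: 1710 g; cake flour: 4788 g

Scaling factor: 38/9.
maple syrup: 1/3 cup × 38/9 × 240 mL/cup ≈ 338 mL
sour cream: 2 cup × 38/9 × 230 g/cup ÷ 28.35 g/oz ≈ 69 oz
cocoa powder: 2 lb × 38/9 × 16 oz/lb × 28.35 g/oz ≈ 3830 g
whole-barley flour: (3 cup + 6 tbsp = 3.375 cup) × 38/9 × 120 g/cup = 1710 g
cake flour: 2.5 lb × 38/9 × 16 oz/lb × 28.35 g/oz = 4788 g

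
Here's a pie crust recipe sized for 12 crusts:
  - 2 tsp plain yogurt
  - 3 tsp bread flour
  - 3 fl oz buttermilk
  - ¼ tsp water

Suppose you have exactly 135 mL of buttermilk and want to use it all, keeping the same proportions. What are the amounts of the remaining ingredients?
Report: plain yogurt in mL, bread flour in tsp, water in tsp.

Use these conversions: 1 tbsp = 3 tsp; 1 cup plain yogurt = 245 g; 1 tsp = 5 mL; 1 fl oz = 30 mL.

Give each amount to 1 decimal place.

plain yogurt: 15.0 mL; bread flour: 4.5 tsp; water: 0.4 tsp

The original recipe has 90 mL of buttermilk, so the scaling factor is 135 ÷ 90 = 3/2 = 1.5.
plain yogurt: 2 tsp × 3/2 × 5 mL/tsp = 15.0 mL
bread flour: 3 tsp × 3/2 = 4.5 tsp
water: 0.25 tsp × 3/2 ≈ 0.4 tsp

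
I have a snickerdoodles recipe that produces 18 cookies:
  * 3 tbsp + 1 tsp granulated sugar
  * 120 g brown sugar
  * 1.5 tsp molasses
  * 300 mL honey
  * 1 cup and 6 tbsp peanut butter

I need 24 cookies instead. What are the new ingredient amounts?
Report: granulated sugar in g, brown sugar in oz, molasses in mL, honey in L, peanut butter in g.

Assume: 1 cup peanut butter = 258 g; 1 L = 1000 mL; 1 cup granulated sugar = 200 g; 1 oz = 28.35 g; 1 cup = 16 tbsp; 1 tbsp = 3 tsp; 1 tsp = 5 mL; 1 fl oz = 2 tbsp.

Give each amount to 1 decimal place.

granulated sugar: 55.6 g; brown sugar: 5.6 oz; molasses: 10.0 mL; honey: 0.4 L; peanut butter: 473.0 g

Scaling factor: 24/18 = 4/3.
granulated sugar: (3 tbsp + 1 tsp = 10/3 tbsp) × 4/3 ÷ 16 tbsp/cup × 200 g/cup ≈ 55.6 g
brown sugar: 120 g × 4/3 ÷ 28.35 g/oz ≈ 5.6 oz
molasses: 1.5 tsp × 4/3 × 5 mL/tsp = 10.0 mL
honey: 300 mL × 4/3 ÷ 1000 mL/L = 0.4 L
peanut butter: (1 cup + 6 tbsp = 1.375 cup) × 4/3 × 258 g/cup = 473.0 g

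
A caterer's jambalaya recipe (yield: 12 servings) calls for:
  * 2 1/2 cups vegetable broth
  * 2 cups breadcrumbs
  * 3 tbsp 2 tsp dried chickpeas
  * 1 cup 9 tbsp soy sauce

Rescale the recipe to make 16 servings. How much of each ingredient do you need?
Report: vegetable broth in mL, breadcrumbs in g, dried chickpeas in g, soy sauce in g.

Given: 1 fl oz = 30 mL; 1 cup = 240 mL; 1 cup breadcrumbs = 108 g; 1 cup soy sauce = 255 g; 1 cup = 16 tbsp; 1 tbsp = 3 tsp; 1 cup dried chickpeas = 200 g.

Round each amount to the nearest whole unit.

Scaling factor: 16/12 = 4/3.
vegetable broth: 2.5 cup × 4/3 × 240 mL/cup = 800 mL
breadcrumbs: 2 cup × 4/3 × 108 g/cup = 288 g
dried chickpeas: (3 tbsp + 2 tsp = 11/3 tbsp) × 4/3 ÷ 16 tbsp/cup × 200 g/cup ≈ 61 g
soy sauce: (1 cup + 9 tbsp = 1.5625 cup) × 4/3 × 255 g/cup ≈ 531 g

vegetable broth: 800 mL; breadcrumbs: 288 g; dried chickpeas: 61 g; soy sauce: 531 g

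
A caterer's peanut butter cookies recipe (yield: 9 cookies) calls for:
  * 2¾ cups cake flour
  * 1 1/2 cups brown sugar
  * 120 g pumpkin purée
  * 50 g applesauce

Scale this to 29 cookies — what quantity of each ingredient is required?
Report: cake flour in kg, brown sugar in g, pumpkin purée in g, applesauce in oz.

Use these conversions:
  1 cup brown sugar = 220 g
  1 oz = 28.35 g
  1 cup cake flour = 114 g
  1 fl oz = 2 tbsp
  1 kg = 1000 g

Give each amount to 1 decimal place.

cake flour: 1.0 kg; brown sugar: 1063.3 g; pumpkin purée: 386.7 g; applesauce: 5.7 oz

Scaling factor: 29/9.
cake flour: 2.75 cup × 29/9 × 114 g/cup ÷ 1000 g/kg ≈ 1.0 kg
brown sugar: 1.5 cup × 29/9 × 220 g/cup ≈ 1063.3 g
pumpkin purée: 120 g × 29/9 ≈ 386.7 g
applesauce: 50 g × 29/9 ÷ 28.35 g/oz ≈ 5.7 oz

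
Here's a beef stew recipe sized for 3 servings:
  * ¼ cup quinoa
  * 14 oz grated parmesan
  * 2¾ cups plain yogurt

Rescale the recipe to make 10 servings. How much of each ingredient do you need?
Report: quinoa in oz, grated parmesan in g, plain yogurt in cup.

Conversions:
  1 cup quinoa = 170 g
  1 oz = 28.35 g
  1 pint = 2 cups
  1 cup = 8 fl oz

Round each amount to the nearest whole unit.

Scaling factor: 10/3.
quinoa: 0.25 cup × 10/3 × 170 g/cup ÷ 28.35 g/oz ≈ 5 oz
grated parmesan: 14 oz × 10/3 × 28.35 g/oz = 1323 g
plain yogurt: 2.75 cup × 10/3 ≈ 9 cup

quinoa: 5 oz; grated parmesan: 1323 g; plain yogurt: 9 cup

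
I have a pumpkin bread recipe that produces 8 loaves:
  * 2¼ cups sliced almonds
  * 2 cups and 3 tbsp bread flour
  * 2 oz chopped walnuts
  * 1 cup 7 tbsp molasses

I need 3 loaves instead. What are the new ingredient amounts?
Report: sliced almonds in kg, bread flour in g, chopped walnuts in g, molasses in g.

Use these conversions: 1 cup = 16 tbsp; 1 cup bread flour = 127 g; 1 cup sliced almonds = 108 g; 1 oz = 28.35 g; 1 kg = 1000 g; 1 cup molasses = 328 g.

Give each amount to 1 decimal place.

sliced almonds: 0.1 kg; bread flour: 104.2 g; chopped walnuts: 21.3 g; molasses: 176.8 g

Scaling factor: 3/8 = 0.375.
sliced almonds: 2.25 cup × 3/8 × 108 g/cup ÷ 1000 g/kg ≈ 0.1 kg
bread flour: (2 cup + 3 tbsp = 2.1875 cup) × 3/8 × 127 g/cup ≈ 104.2 g
chopped walnuts: 2 oz × 3/8 × 28.35 g/oz ≈ 21.3 g
molasses: (1 cup + 7 tbsp = 1.4375 cup) × 3/8 × 328 g/cup ≈ 176.8 g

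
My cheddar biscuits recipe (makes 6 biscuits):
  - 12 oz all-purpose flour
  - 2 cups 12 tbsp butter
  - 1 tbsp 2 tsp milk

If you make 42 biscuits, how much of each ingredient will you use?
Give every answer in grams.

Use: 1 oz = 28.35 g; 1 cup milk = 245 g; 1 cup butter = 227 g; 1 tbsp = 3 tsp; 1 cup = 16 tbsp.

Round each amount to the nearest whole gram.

Scaling factor: 42/6 = 7.
all-purpose flour: 12 oz × 7 × 28.35 g/oz ≈ 2381 g
butter: (2 cup + 12 tbsp = 2.75 cup) × 7 × 227 g/cup ≈ 4370 g
milk: (1 tbsp + 2 tsp = 5/3 tbsp) × 7 ÷ 16 tbsp/cup × 245 g/cup ≈ 179 g

all-purpose flour: 2381 g; butter: 4370 g; milk: 179 g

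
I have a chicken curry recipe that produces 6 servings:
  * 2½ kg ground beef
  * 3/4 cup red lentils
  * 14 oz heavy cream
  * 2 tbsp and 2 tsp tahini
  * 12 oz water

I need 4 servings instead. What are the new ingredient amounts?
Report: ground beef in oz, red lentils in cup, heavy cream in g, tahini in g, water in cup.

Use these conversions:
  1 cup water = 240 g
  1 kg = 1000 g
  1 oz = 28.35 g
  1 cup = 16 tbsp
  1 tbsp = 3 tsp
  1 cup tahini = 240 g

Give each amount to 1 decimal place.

Scaling factor: 4/6 = 2/3.
ground beef: 2.5 kg × 2/3 × 1000 g/kg ÷ 28.35 g/oz ≈ 58.8 oz
red lentils: 0.75 cup × 2/3 = 0.5 cup
heavy cream: 14 oz × 2/3 × 28.35 g/oz = 264.6 g
tahini: (2 tbsp + 2 tsp = 8/3 tbsp) × 2/3 ÷ 16 tbsp/cup × 240 g/cup ≈ 26.7 g
water: 12 oz × 2/3 × 28.35 g/oz ÷ 240 g/cup ≈ 0.9 cup

ground beef: 58.8 oz; red lentils: 0.5 cup; heavy cream: 264.6 g; tahini: 26.7 g; water: 0.9 cup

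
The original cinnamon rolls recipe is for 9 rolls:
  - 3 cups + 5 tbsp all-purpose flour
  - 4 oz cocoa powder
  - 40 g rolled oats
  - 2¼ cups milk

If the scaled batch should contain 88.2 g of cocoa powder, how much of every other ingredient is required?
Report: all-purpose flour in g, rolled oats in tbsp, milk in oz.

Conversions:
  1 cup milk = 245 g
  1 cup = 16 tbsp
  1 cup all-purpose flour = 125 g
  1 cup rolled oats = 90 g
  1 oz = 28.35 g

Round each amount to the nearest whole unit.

The original recipe has 113.4 g of cocoa powder, so the scaling factor is 88.2 ÷ 113.4 = 7/9.
all-purpose flour: (3 cup + 5 tbsp = 3.3125 cup) × 7/9 × 125 g/cup ≈ 322 g
rolled oats: 40 g × 7/9 ÷ 90 g/cup × 16 tbsp/cup ≈ 6 tbsp
milk: 2.25 cup × 7/9 × 245 g/cup ÷ 28.35 g/oz ≈ 15 oz

all-purpose flour: 322 g; rolled oats: 6 tbsp; milk: 15 oz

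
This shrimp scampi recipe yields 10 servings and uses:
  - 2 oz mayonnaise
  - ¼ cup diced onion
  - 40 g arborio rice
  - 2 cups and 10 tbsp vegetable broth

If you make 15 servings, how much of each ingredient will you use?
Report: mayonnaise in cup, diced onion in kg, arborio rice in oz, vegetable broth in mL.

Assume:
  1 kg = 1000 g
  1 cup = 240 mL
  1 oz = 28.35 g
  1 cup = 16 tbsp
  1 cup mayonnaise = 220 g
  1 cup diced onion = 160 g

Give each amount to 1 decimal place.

Scaling factor: 15/10 = 3/2 = 1.5.
mayonnaise: 2 oz × 3/2 × 28.35 g/oz ÷ 220 g/cup ≈ 0.4 cup
diced onion: 0.25 cup × 3/2 × 160 g/cup ÷ 1000 g/kg ≈ 0.1 kg
arborio rice: 40 g × 3/2 ÷ 28.35 g/oz ≈ 2.1 oz
vegetable broth: (2 cup + 10 tbsp = 2.625 cup) × 3/2 × 240 mL/cup = 945.0 mL

mayonnaise: 0.4 cup; diced onion: 0.1 kg; arborio rice: 2.1 oz; vegetable broth: 945.0 mL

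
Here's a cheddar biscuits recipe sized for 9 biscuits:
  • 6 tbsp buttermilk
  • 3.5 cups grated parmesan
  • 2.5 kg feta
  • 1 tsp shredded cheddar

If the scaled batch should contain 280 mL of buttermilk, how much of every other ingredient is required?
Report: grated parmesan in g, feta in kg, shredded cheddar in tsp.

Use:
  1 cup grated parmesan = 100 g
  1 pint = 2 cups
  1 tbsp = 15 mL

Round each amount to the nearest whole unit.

The original recipe has 90 mL of buttermilk, so the scaling factor is 280 ÷ 90 = 28/9.
grated parmesan: 3.5 cup × 28/9 × 100 g/cup ≈ 1089 g
feta: 2.5 kg × 28/9 ≈ 8 kg
shredded cheddar: 1 tsp × 28/9 ≈ 3 tsp

grated parmesan: 1089 g; feta: 8 kg; shredded cheddar: 3 tsp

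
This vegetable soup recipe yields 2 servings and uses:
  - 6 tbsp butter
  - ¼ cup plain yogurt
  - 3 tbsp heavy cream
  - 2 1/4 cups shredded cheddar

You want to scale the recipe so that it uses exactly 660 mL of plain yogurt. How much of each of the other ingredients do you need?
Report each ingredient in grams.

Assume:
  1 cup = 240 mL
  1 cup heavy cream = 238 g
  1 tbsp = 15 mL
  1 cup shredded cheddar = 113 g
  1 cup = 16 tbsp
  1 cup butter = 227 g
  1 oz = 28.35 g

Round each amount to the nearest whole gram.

butter: 936 g; heavy cream: 491 g; shredded cheddar: 2797 g

The original recipe has 60 mL of plain yogurt, so the scaling factor is 660 ÷ 60 = 11.
butter: 6 tbsp × 11 ÷ 16 tbsp/cup × 227 g/cup ≈ 936 g
heavy cream: 3 tbsp × 11 ÷ 16 tbsp/cup × 238 g/cup ≈ 491 g
shredded cheddar: 2.25 cup × 11 × 113 g/cup ≈ 2797 g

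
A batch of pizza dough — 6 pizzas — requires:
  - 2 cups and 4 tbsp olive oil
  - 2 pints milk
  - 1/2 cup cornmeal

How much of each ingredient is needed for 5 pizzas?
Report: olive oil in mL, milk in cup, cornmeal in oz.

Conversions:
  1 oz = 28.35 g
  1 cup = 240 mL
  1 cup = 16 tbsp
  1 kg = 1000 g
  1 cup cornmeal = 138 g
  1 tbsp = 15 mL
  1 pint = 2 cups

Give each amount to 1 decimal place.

Scaling factor: 5/6.
olive oil: (2 cup + 4 tbsp = 2.25 cup) × 5/6 × 240 mL/cup = 450.0 mL
milk: 2 pint × 5/6 × 2 cup/pint ≈ 3.3 cup
cornmeal: 0.5 cup × 5/6 × 138 g/cup ÷ 28.35 g/oz ≈ 2.0 oz

olive oil: 450.0 mL; milk: 3.3 cup; cornmeal: 2.0 oz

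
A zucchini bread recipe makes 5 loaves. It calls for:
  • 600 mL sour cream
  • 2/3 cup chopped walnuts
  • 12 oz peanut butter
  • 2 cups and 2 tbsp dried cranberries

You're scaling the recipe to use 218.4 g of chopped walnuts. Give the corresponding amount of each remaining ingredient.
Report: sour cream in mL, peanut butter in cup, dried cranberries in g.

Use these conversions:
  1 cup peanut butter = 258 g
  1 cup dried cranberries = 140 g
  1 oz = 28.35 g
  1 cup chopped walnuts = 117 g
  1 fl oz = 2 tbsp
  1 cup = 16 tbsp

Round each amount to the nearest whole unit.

The original recipe has 78 g of chopped walnuts, so the scaling factor is 218.4 ÷ 78 = 14/5 = 2.8.
sour cream: 600 mL × 14/5 = 1680 mL
peanut butter: 12 oz × 14/5 × 28.35 g/oz ÷ 258 g/cup ≈ 4 cup
dried cranberries: (2 cup + 2 tbsp = 2.125 cup) × 14/5 × 140 g/cup = 833 g

sour cream: 1680 mL; peanut butter: 4 cup; dried cranberries: 833 g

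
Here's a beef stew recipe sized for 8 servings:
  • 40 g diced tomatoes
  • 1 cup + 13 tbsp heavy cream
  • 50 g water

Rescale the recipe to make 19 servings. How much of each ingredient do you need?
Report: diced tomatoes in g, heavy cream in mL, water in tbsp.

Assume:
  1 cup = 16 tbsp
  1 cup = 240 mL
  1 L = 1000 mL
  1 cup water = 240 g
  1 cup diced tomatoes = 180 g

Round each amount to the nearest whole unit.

diced tomatoes: 95 g; heavy cream: 1033 mL; water: 8 tbsp

Scaling factor: 19/8 = 2.375.
diced tomatoes: 40 g × 19/8 = 95 g
heavy cream: (1 cup + 13 tbsp = 1.8125 cup) × 19/8 × 240 mL/cup ≈ 1033 mL
water: 50 g × 19/8 ÷ 240 g/cup × 16 tbsp/cup ≈ 8 tbsp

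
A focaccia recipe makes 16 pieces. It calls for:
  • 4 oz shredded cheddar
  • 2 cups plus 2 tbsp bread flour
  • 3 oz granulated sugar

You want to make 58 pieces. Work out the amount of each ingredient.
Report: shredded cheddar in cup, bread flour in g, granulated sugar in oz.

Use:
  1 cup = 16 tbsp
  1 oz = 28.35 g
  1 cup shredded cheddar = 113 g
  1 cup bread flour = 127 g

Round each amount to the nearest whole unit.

shredded cheddar: 4 cup; bread flour: 978 g; granulated sugar: 11 oz

Scaling factor: 58/16 = 29/8 = 3.625.
shredded cheddar: 4 oz × 29/8 × 28.35 g/oz ÷ 113 g/cup ≈ 4 cup
bread flour: (2 cup + 2 tbsp = 2.125 cup) × 29/8 × 127 g/cup ≈ 978 g
granulated sugar: 3 oz × 29/8 ≈ 11 oz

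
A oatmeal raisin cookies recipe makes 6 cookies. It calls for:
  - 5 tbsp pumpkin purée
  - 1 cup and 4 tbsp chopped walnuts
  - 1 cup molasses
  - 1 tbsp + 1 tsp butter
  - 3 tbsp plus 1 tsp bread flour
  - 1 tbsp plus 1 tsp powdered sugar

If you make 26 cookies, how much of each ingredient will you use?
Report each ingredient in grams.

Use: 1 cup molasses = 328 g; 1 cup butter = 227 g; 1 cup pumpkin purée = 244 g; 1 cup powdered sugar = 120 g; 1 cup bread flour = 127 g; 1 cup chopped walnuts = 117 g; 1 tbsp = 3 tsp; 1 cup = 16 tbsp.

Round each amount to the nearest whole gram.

pumpkin purée: 330 g; chopped walnuts: 634 g; molasses: 1421 g; butter: 82 g; bread flour: 115 g; powdered sugar: 43 g

Scaling factor: 26/6 = 13/3.
pumpkin purée: 5 tbsp × 13/3 ÷ 16 tbsp/cup × 244 g/cup ≈ 330 g
chopped walnuts: (1 cup + 4 tbsp = 1.25 cup) × 13/3 × 117 g/cup ≈ 634 g
molasses: 1 cup × 13/3 × 328 g/cup ≈ 1421 g
butter: (1 tbsp + 1 tsp = 4/3 tbsp) × 13/3 ÷ 16 tbsp/cup × 227 g/cup ≈ 82 g
bread flour: (3 tbsp + 1 tsp = 10/3 tbsp) × 13/3 ÷ 16 tbsp/cup × 127 g/cup ≈ 115 g
powdered sugar: (1 tbsp + 1 tsp = 4/3 tbsp) × 13/3 ÷ 16 tbsp/cup × 120 g/cup ≈ 43 g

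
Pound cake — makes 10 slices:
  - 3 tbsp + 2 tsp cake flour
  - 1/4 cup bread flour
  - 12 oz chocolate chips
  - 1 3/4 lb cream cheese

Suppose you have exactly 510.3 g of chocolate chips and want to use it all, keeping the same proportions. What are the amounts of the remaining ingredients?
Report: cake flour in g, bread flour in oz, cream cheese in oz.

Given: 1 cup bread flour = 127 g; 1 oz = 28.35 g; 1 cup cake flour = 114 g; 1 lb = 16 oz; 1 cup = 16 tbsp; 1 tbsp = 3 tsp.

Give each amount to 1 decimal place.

The original recipe has 340.2 g of chocolate chips, so the scaling factor is 510.3 ÷ 340.2 = 3/2 = 1.5.
cake flour: (3 tbsp + 2 tsp = 11/3 tbsp) × 3/2 ÷ 16 tbsp/cup × 114 g/cup ≈ 39.2 g
bread flour: 0.25 cup × 3/2 × 127 g/cup ÷ 28.35 g/oz ≈ 1.7 oz
cream cheese: 1.75 lb × 3/2 × 16 oz/lb = 42.0 oz

cake flour: 39.2 g; bread flour: 1.7 oz; cream cheese: 42.0 oz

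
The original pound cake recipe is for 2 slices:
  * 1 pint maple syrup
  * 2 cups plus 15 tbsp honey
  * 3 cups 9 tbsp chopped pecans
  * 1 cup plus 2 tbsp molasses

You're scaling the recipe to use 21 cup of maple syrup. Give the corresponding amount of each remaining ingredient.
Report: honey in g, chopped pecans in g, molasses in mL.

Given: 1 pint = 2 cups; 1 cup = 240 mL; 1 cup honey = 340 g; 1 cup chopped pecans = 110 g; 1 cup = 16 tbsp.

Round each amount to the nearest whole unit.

honey: 10487 g; chopped pecans: 4115 g; molasses: 2835 mL

The original recipe has 2 cup of maple syrup, so the scaling factor is 21 ÷ 2 = 21/2 = 10.5.
honey: (2 cup + 15 tbsp = 2.9375 cup) × 21/2 × 340 g/cup ≈ 10487 g
chopped pecans: (3 cup + 9 tbsp = 3.5625 cup) × 21/2 × 110 g/cup ≈ 4115 g
molasses: (1 cup + 2 tbsp = 1.125 cup) × 21/2 × 240 mL/cup = 2835 mL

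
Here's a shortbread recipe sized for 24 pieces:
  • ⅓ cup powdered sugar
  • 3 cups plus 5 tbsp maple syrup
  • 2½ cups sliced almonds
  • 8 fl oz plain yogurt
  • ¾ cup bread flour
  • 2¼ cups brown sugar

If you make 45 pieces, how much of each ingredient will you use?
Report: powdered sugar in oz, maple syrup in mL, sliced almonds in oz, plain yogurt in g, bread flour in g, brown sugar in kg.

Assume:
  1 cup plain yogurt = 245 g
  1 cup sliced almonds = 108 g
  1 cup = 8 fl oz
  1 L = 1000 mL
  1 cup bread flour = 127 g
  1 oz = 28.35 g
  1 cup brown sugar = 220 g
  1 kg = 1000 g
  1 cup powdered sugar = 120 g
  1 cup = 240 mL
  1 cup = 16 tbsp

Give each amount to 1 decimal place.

powdered sugar: 2.6 oz; maple syrup: 1490.6 mL; sliced almonds: 17.9 oz; plain yogurt: 459.4 g; bread flour: 178.6 g; brown sugar: 0.9 kg

Scaling factor: 45/24 = 15/8 = 1.875.
powdered sugar: 1/3 cup × 15/8 × 120 g/cup ÷ 28.35 g/oz ≈ 2.6 oz
maple syrup: (3 cup + 5 tbsp = 3.3125 cup) × 15/8 × 240 mL/cup ≈ 1490.6 mL
sliced almonds: 2.5 cup × 15/8 × 108 g/cup ÷ 28.35 g/oz ≈ 17.9 oz
plain yogurt: 8 fl oz × 15/8 ÷ 8 fl oz/cup × 245 g/cup ≈ 459.4 g
bread flour: 0.75 cup × 15/8 × 127 g/cup ≈ 178.6 g
brown sugar: 2.25 cup × 15/8 × 220 g/cup ÷ 1000 g/kg ≈ 0.9 kg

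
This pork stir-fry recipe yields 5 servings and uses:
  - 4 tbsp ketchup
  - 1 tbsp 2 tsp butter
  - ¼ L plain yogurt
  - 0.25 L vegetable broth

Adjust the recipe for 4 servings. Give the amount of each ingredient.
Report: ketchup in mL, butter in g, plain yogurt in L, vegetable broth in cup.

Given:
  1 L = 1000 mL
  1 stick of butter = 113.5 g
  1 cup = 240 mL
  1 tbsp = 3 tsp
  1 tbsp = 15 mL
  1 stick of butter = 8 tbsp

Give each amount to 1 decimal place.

ketchup: 48.0 mL; butter: 18.9 g; plain yogurt: 0.2 L; vegetable broth: 0.8 cup

Scaling factor: 4/5 = 0.8.
ketchup: 4 tbsp × 4/5 × 15 mL/tbsp = 48.0 mL
butter: (1 tbsp + 2 tsp = 5/3 tbsp) × 4/5 ÷ 8 tbsp/stick × 113.5 g/stick ≈ 18.9 g
plain yogurt: 0.25 L × 4/5 = 0.2 L
vegetable broth: 0.25 L × 4/5 × 1000 mL/L ÷ 240 mL/cup ≈ 0.8 cup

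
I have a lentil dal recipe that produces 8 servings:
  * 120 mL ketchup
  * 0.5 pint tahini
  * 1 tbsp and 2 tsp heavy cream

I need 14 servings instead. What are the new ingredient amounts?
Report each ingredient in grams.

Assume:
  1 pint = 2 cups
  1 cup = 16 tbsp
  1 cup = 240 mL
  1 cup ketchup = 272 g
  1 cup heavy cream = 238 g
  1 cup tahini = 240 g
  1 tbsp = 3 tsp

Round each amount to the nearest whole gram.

Scaling factor: 14/8 = 7/4 = 1.75.
ketchup: 120 mL × 7/4 ÷ 240 mL/cup × 272 g/cup = 238 g
tahini: 0.5 pint × 7/4 × 2 cup/pint × 240 g/cup = 420 g
heavy cream: (1 tbsp + 2 tsp = 5/3 tbsp) × 7/4 ÷ 16 tbsp/cup × 238 g/cup ≈ 43 g

ketchup: 238 g; tahini: 420 g; heavy cream: 43 g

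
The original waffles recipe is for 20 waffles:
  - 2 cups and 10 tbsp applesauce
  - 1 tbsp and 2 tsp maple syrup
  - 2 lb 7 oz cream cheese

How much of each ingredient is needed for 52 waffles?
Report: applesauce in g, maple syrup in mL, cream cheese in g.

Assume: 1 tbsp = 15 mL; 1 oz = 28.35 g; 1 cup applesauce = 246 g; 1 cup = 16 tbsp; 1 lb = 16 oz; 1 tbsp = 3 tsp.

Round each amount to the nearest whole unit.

applesauce: 1679 g; maple syrup: 65 mL; cream cheese: 2875 g

Scaling factor: 52/20 = 13/5 = 2.6.
applesauce: (2 cup + 10 tbsp = 2.625 cup) × 13/5 × 246 g/cup ≈ 1679 g
maple syrup: (1 tbsp + 2 tsp = 5/3 tbsp) × 13/5 × 15 mL/tbsp = 65 mL
cream cheese: (2 lb + 7 oz = 2.4375 lb) × 13/5 × 16 oz/lb × 28.35 g/oz ≈ 2875 g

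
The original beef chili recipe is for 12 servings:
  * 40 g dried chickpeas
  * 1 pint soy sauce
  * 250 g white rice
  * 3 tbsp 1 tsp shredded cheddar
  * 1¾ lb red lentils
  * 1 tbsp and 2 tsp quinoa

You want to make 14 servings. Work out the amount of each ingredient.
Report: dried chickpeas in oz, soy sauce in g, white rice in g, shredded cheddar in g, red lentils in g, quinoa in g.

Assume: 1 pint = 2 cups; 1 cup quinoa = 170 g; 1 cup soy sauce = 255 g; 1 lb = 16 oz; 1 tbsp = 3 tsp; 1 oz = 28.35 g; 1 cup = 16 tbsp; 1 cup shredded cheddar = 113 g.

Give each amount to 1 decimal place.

Scaling factor: 14/12 = 7/6.
dried chickpeas: 40 g × 7/6 ÷ 28.35 g/oz ≈ 1.6 oz
soy sauce: 1 pint × 7/6 × 2 cup/pint × 255 g/cup = 595.0 g
white rice: 250 g × 7/6 ≈ 291.7 g
shredded cheddar: (3 tbsp + 1 tsp = 10/3 tbsp) × 7/6 ÷ 16 tbsp/cup × 113 g/cup ≈ 27.5 g
red lentils: 1.75 lb × 7/6 × 16 oz/lb × 28.35 g/oz = 926.1 g
quinoa: (1 tbsp + 2 tsp = 5/3 tbsp) × 7/6 ÷ 16 tbsp/cup × 170 g/cup ≈ 20.7 g

dried chickpeas: 1.6 oz; soy sauce: 595.0 g; white rice: 291.7 g; shredded cheddar: 27.5 g; red lentils: 926.1 g; quinoa: 20.7 g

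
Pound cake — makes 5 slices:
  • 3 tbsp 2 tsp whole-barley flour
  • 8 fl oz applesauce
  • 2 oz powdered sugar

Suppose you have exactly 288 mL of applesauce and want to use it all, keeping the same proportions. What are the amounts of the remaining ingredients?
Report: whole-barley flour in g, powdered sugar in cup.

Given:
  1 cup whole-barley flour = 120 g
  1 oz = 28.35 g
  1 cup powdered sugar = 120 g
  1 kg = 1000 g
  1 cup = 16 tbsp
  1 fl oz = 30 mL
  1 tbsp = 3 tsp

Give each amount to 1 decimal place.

The original recipe has 240 mL of applesauce, so the scaling factor is 288 ÷ 240 = 6/5 = 1.2.
whole-barley flour: (3 tbsp + 2 tsp = 11/3 tbsp) × 6/5 ÷ 16 tbsp/cup × 120 g/cup = 33.0 g
powdered sugar: 2 oz × 6/5 × 28.35 g/oz ÷ 120 g/cup ≈ 0.6 cup

whole-barley flour: 33.0 g; powdered sugar: 0.6 cup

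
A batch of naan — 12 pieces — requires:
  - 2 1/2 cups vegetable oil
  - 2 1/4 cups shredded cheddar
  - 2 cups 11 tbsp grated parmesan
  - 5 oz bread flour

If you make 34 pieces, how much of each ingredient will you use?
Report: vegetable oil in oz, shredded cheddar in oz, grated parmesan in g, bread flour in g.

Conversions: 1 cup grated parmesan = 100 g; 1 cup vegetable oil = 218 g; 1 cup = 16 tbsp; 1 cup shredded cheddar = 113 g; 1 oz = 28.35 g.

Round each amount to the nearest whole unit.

Scaling factor: 34/12 = 17/6.
vegetable oil: 2.5 cup × 17/6 × 218 g/cup ÷ 28.35 g/oz ≈ 54 oz
shredded cheddar: 2.25 cup × 17/6 × 113 g/cup ÷ 28.35 g/oz ≈ 25 oz
grated parmesan: (2 cup + 11 tbsp = 2.6875 cup) × 17/6 × 100 g/cup ≈ 761 g
bread flour: 5 oz × 17/6 × 28.35 g/oz ≈ 402 g

vegetable oil: 54 oz; shredded cheddar: 25 oz; grated parmesan: 761 g; bread flour: 402 g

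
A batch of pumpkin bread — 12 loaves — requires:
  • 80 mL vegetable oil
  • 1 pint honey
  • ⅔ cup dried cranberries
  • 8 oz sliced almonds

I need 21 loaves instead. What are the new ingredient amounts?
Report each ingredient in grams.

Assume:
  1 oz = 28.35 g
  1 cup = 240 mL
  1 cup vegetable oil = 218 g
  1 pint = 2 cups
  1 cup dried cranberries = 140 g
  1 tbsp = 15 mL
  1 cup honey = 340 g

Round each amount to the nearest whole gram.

vegetable oil: 127 g; honey: 1190 g; dried cranberries: 163 g; sliced almonds: 397 g

Scaling factor: 21/12 = 7/4 = 1.75.
vegetable oil: 80 mL × 7/4 ÷ 240 mL/cup × 218 g/cup ≈ 127 g
honey: 1 pint × 7/4 × 2 cup/pint × 340 g/cup = 1190 g
dried cranberries: 2/3 cup × 7/4 × 140 g/cup ≈ 163 g
sliced almonds: 8 oz × 7/4 × 28.35 g/oz ≈ 397 g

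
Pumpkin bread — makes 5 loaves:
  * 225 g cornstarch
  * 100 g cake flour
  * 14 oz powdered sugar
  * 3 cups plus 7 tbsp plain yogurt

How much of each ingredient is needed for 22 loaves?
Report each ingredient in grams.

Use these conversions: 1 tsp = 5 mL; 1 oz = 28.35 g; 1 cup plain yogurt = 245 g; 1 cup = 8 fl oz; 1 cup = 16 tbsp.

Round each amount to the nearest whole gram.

Scaling factor: 22/5 = 4.4.
cornstarch: 225 g × 22/5 = 990 g
cake flour: 100 g × 22/5 = 440 g
powdered sugar: 14 oz × 22/5 × 28.35 g/oz ≈ 1746 g
plain yogurt: (3 cup + 7 tbsp = 3.4375 cup) × 22/5 × 245 g/cup ≈ 3706 g

cornstarch: 990 g; cake flour: 440 g; powdered sugar: 1746 g; plain yogurt: 3706 g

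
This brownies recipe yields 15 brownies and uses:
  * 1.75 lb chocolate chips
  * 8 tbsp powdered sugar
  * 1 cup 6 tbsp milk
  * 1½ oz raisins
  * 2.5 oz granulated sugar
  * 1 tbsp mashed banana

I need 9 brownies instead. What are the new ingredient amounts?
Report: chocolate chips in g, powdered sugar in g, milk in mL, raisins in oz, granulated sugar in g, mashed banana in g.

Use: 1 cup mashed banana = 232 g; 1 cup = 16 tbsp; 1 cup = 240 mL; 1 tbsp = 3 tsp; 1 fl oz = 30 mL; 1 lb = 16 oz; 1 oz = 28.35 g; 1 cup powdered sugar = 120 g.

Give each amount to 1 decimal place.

Scaling factor: 9/15 = 3/5 = 0.6.
chocolate chips: 1.75 lb × 3/5 × 16 oz/lb × 28.35 g/oz ≈ 476.3 g
powdered sugar: 8 tbsp × 3/5 ÷ 16 tbsp/cup × 120 g/cup = 36.0 g
milk: (1 cup + 6 tbsp = 1.375 cup) × 3/5 × 240 mL/cup = 198.0 mL
raisins: 1.5 oz × 3/5 = 0.9 oz
granulated sugar: 2.5 oz × 3/5 × 28.35 g/oz ≈ 42.5 g
mashed banana: 1 tbsp × 3/5 ÷ 16 tbsp/cup × 232 g/cup = 8.7 g

chocolate chips: 476.3 g; powdered sugar: 36.0 g; milk: 198.0 mL; raisins: 0.9 oz; granulated sugar: 42.5 g; mashed banana: 8.7 g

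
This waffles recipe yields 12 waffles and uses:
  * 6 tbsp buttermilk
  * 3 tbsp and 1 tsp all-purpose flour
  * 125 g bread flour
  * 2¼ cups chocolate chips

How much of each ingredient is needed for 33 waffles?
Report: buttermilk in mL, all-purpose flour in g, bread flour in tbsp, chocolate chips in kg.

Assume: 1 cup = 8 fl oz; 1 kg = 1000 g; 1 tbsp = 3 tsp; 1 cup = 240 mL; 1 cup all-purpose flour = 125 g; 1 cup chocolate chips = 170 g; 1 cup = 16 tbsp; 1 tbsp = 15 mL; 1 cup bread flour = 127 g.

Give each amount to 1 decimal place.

Scaling factor: 33/12 = 11/4 = 2.75.
buttermilk: 6 tbsp × 11/4 × 15 mL/tbsp = 247.5 mL
all-purpose flour: (3 tbsp + 1 tsp = 10/3 tbsp) × 11/4 ÷ 16 tbsp/cup × 125 g/cup ≈ 71.6 g
bread flour: 125 g × 11/4 ÷ 127 g/cup × 16 tbsp/cup ≈ 43.3 tbsp
chocolate chips: 2.25 cup × 11/4 × 170 g/cup ÷ 1000 g/kg ≈ 1.1 kg

buttermilk: 247.5 mL; all-purpose flour: 71.6 g; bread flour: 43.3 tbsp; chocolate chips: 1.1 kg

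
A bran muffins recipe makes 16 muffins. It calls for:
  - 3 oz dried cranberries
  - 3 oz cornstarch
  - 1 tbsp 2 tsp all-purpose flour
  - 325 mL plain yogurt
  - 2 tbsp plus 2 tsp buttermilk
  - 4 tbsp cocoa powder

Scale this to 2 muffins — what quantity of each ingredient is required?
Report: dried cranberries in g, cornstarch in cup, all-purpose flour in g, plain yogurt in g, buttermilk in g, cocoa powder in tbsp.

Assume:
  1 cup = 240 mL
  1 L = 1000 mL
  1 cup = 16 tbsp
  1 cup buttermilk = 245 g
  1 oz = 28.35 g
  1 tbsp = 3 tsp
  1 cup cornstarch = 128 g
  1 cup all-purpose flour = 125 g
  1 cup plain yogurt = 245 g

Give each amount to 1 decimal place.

dried cranberries: 10.6 g; cornstarch: 0.1 cup; all-purpose flour: 1.6 g; plain yogurt: 41.5 g; buttermilk: 5.1 g; cocoa powder: 0.5 tbsp

Scaling factor: 2/16 = 1/8 = 0.125.
dried cranberries: 3 oz × 1/8 × 28.35 g/oz ≈ 10.6 g
cornstarch: 3 oz × 1/8 × 28.35 g/oz ÷ 128 g/cup ≈ 0.1 cup
all-purpose flour: (1 tbsp + 2 tsp = 5/3 tbsp) × 1/8 ÷ 16 tbsp/cup × 125 g/cup ≈ 1.6 g
plain yogurt: 325 mL × 1/8 ÷ 240 mL/cup × 245 g/cup ≈ 41.5 g
buttermilk: (2 tbsp + 2 tsp = 8/3 tbsp) × 1/8 ÷ 16 tbsp/cup × 245 g/cup ≈ 5.1 g
cocoa powder: 4 tbsp × 1/8 = 0.5 tbsp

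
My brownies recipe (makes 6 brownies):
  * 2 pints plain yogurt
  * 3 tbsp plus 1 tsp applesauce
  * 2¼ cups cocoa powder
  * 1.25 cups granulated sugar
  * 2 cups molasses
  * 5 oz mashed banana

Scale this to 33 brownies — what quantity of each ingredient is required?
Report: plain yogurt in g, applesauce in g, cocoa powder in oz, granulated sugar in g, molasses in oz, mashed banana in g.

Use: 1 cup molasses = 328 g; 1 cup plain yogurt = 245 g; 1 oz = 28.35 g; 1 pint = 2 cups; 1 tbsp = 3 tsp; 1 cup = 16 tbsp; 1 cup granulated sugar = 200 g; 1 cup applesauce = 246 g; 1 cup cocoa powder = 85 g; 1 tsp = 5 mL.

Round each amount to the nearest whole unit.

Scaling factor: 33/6 = 11/2 = 5.5.
plain yogurt: 2 pint × 11/2 × 2 cup/pint × 245 g/cup = 5390 g
applesauce: (3 tbsp + 1 tsp = 10/3 tbsp) × 11/2 ÷ 16 tbsp/cup × 246 g/cup ≈ 282 g
cocoa powder: 2.25 cup × 11/2 × 85 g/cup ÷ 28.35 g/oz ≈ 37 oz
granulated sugar: 1.25 cup × 11/2 × 200 g/cup = 1375 g
molasses: 2 cup × 11/2 × 328 g/cup ÷ 28.35 g/oz ≈ 127 oz
mashed banana: 5 oz × 11/2 × 28.35 g/oz ≈ 780 g

plain yogurt: 5390 g; applesauce: 282 g; cocoa powder: 37 oz; granulated sugar: 1375 g; molasses: 127 oz; mashed banana: 780 g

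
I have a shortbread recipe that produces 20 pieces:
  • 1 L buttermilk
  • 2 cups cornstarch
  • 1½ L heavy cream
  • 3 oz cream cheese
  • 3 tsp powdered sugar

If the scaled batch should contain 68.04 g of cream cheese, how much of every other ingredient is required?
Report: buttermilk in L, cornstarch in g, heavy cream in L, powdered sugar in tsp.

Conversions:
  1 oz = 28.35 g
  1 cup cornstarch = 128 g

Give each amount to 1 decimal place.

buttermilk: 0.8 L; cornstarch: 204.8 g; heavy cream: 1.2 L; powdered sugar: 2.4 tsp

The original recipe has 85.05 g of cream cheese, so the scaling factor is 68.04 ÷ 85.05 = 4/5 = 0.8.
buttermilk: 1 L × 4/5 = 0.8 L
cornstarch: 2 cup × 4/5 × 128 g/cup = 204.8 g
heavy cream: 1.5 L × 4/5 = 1.2 L
powdered sugar: 3 tsp × 4/5 = 2.4 tsp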